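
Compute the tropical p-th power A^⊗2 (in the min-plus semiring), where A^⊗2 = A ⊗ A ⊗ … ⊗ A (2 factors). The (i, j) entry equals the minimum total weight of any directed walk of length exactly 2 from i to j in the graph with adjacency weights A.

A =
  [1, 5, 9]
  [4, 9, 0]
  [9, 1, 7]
A^⊗2 =
  [2, 6, 5]
  [5, 1, 7]
  [5, 8, 1]

Each entry (A^⊗2)_ij equals the minimum over all length-2 walks i = v_0 → v_1 → … → v_2 = j of Σ_t A[v_t][v_{t+1}]. For example, for (i, j) = (0, 2) we minimise over 3 possible intermediate vertex sequences; the minimum is 5, attained along the walk 0 → 1 → 2.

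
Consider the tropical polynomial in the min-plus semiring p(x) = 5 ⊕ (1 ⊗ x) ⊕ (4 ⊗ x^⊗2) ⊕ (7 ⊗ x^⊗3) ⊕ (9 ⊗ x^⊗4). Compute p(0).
p(0) = 1

A tropical monomial a ⊗ x^⊗i evaluates to a + i · x. Evaluating each term at x = 0:
  Term 0 contributes 5 + 0 · 0 = 5
  Term 1 contributes 1 + 1 · 0 = 1
  Term 2 contributes 4 + 2 · 0 = 4
  Term 3 contributes 7 + 3 · 0 = 7
  Term 4 contributes 9 + 4 · 0 = 9
p(0) = ⊕ of these = min[5, 1, 4, 7, 9] = 1.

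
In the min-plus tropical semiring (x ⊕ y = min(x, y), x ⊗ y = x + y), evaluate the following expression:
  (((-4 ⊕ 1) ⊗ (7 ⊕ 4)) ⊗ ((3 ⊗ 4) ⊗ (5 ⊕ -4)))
(((-4 ⊕ 1) ⊗ (7 ⊕ 4)) ⊗ ((3 ⊗ 4) ⊗ (5 ⊕ -4))) = 3

Expand innermost to outermost. Recall ⊕ takes the minimum of its arguments and ⊗ takes their sum. Working out the expression (((-4 ⊕ 1) ⊗ (7 ⊕ 4)) ⊗ ((3 ⊗ 4) ⊗ (5 ⊕ -4))) gives 3.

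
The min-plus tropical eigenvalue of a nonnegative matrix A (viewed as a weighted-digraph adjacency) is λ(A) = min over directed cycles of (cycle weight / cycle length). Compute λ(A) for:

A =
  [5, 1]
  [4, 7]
λ(A) = 5/2

Enumerate directed cycles and compute their means (weight / length). Sample:
  cycle 0 → 0: weight = 5, length = 1, mean = 5/1 ≈ 5.000
  cycle 1 → 1: weight = 7, length = 1, mean = 7/1 ≈ 7.000
  cycle 0 → 1 → 0: weight = 5, length = 2, mean = 5/2 ≈ 2.500
  cycle 1 → 0 → 1: weight = 5, length = 2, mean = 5/2 ≈ 2.500
Minimum mean = 2.500, attained e.g. along the cycle 0 → 1 → 0 with weight 5 and length 2. So λ(A) = 5/2 = 5/2.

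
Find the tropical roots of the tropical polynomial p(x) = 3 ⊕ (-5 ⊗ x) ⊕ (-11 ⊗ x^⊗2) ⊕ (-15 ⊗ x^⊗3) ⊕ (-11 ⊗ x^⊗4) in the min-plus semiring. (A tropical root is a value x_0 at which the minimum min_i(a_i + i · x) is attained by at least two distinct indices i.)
Roots: {-4, 4, 6, 8}

Each tropical root is a break point of the lower envelope of the lines y = a_i + i · x (there are 5 lines, with slopes 0, 1, ..., 4). Only the lines that attain the minimum somewhere contribute to roots; other lines are dominated. Here the surviving (envelope) indices are i = 4, i = 3, i = 2, i = 1, i = 0.
Intersections between consecutive envelope lines give the roots: for adjacent envelope indices i < j the intersection is x = (a_i − a_j) / (j − i). Reading off the sorted break points: {-4, 4, 6, 8}.
Verification: at each break x_0, at least two indices attain the minimum of min_i(a_i + i · x_0).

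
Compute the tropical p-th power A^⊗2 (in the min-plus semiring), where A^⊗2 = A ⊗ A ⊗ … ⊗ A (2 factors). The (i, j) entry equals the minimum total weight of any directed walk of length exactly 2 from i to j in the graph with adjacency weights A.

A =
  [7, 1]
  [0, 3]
A^⊗2 =
  [1, 4]
  [3, 1]

Each entry (A^⊗2)_ij equals the minimum over all length-2 walks i = v_0 → v_1 → … → v_2 = j of Σ_t A[v_t][v_{t+1}]. For example, for (i, j) = (0, 1) we minimise over 2 possible intermediate vertex sequences; the minimum is 4, attained along the walk 0 → 1 → 1.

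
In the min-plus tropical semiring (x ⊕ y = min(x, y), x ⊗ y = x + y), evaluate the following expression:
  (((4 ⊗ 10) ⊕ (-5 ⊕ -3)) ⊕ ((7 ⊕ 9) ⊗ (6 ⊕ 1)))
(((4 ⊗ 10) ⊕ (-5 ⊕ -3)) ⊕ ((7 ⊕ 9) ⊗ (6 ⊕ 1))) = -5

Expand innermost to outermost. Recall ⊕ takes the minimum of its arguments and ⊗ takes their sum. Working out the expression (((4 ⊗ 10) ⊕ (-5 ⊕ -3)) ⊕ ((7 ⊕ 9) ⊗ (6 ⊕ 1))) gives -5.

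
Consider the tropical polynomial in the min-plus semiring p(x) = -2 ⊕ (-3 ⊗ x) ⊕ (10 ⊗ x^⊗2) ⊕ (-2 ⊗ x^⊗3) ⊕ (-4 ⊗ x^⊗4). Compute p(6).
p(6) = -2

A tropical monomial a ⊗ x^⊗i evaluates to a + i · x. Evaluating each term at x = 6:
  Term 0 contributes -2 + 0 · 6 = -2
  Term 1 contributes -3 + 1 · 6 = 3
  Term 2 contributes 10 + 2 · 6 = 22
  Term 3 contributes -2 + 3 · 6 = 16
  Term 4 contributes -4 + 4 · 6 = 20
p(6) = ⊕ of these = min[-2, 3, 22, 16, 20] = -2.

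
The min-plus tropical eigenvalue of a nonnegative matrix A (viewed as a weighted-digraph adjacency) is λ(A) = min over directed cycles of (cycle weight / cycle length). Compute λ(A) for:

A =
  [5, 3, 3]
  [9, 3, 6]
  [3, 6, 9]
λ(A) = 3

Enumerate directed cycles and compute their means (weight / length). Sample:
  cycle 0 → 0: weight = 5, length = 1, mean = 5/1 ≈ 5.000
  cycle 1 → 1: weight = 3, length = 1, mean = 3/1 ≈ 3.000
  cycle 2 → 2: weight = 9, length = 1, mean = 9/1 ≈ 9.000
  cycle 0 → 1 → 0: weight = 12, length = 2, mean = 12/2 ≈ 6.000
  cycle 0 → 2 → 0: weight = 6, length = 2, mean = 6/2 ≈ 3.000
  cycle 1 → 0 → 1: weight = 12, length = 2, mean = 12/2 ≈ 6.000
Minimum mean = 3.000, attained e.g. along the cycle 1 → 1 with weight 3 and length 1. So λ(A) = 3/1 = 3.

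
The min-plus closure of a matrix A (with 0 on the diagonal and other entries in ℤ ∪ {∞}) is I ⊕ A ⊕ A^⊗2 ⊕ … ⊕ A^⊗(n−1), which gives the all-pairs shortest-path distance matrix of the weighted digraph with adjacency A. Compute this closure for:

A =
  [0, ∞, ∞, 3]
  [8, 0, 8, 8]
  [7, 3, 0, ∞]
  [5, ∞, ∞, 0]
Closure =
  [0, ∞, ∞, 3]
  [8, 0, 8, 8]
  [7, 3, 0, 10]
  [5, ∞, ∞, 0]

This is the Floyd-Warshall all-pairs shortest-path computation. For each intermediate vertex k = 0, 1, …, 3, update dist[i][j] ← min(dist[i][j], dist[i][k] + dist[k][j]). The final matrix gives, for each (i, j), the minimum total weight of any directed path from i to j (possibly empty when i = j).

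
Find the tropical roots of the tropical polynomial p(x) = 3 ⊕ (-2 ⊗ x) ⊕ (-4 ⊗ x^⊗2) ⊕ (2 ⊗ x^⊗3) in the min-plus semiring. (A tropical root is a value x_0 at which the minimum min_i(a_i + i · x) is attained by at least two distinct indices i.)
Roots: {-6, 2, 5}

Each tropical root is a break point of the lower envelope of the lines y = a_i + i · x (there are 4 lines, with slopes 0, 1, ..., 3). Only the lines that attain the minimum somewhere contribute to roots; other lines are dominated. Here the surviving (envelope) indices are i = 3, i = 2, i = 1, i = 0.
Intersections between consecutive envelope lines give the roots: for adjacent envelope indices i < j the intersection is x = (a_i − a_j) / (j − i). Reading off the sorted break points: {-6, 2, 5}.
Verification: at each break x_0, at least two indices attain the minimum of min_i(a_i + i · x_0).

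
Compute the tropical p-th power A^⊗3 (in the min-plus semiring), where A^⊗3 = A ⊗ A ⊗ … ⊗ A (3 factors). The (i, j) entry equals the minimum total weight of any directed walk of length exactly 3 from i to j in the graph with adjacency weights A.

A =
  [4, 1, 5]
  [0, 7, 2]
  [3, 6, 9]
A^⊗3 =
  [5, 2, 6]
  [1, 5, 3]
  [4, 7, 6]

Each entry (A^⊗3)_ij equals the minimum over all length-3 walks i = v_0 → v_1 → … → v_3 = j of Σ_t A[v_t][v_{t+1}]. For example, for (i, j) = (0, 2) we minimise over 9 possible intermediate vertex sequences; the minimum is 6, attained along the walk 0 → 1 → 0 → 2.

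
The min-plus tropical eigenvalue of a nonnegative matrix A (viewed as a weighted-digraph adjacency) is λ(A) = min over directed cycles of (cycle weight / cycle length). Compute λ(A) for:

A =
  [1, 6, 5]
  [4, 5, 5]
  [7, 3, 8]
λ(A) = 1

Enumerate directed cycles and compute their means (weight / length). Sample:
  cycle 0 → 0: weight = 1, length = 1, mean = 1/1 ≈ 1.000
  cycle 1 → 1: weight = 5, length = 1, mean = 5/1 ≈ 5.000
  cycle 2 → 2: weight = 8, length = 1, mean = 8/1 ≈ 8.000
  cycle 0 → 1 → 0: weight = 10, length = 2, mean = 10/2 ≈ 5.000
  cycle 0 → 2 → 0: weight = 12, length = 2, mean = 12/2 ≈ 6.000
  cycle 1 → 0 → 1: weight = 10, length = 2, mean = 10/2 ≈ 5.000
Minimum mean = 1.000, attained e.g. along the cycle 0 → 0 with weight 1 and length 1. So λ(A) = 1/1 = 1.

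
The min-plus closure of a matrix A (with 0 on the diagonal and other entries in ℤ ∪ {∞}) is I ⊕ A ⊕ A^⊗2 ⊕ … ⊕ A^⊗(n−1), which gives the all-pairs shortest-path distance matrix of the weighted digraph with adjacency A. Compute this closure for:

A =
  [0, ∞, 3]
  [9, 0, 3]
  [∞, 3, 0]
Closure =
  [0, 6, 3]
  [9, 0, 3]
  [12, 3, 0]

This is the Floyd-Warshall all-pairs shortest-path computation. For each intermediate vertex k = 0, 1, …, 2, update dist[i][j] ← min(dist[i][j], dist[i][k] + dist[k][j]). The final matrix gives, for each (i, j), the minimum total weight of any directed path from i to j (possibly empty when i = j).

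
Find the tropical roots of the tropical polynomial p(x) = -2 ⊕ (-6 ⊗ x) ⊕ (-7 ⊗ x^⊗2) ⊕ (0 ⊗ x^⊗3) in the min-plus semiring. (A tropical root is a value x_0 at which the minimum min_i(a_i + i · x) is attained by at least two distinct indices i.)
Roots: {-7, 1, 4}

Each tropical root is a break point of the lower envelope of the lines y = a_i + i · x (there are 4 lines, with slopes 0, 1, ..., 3). Only the lines that attain the minimum somewhere contribute to roots; other lines are dominated. Here the surviving (envelope) indices are i = 3, i = 2, i = 1, i = 0.
Intersections between consecutive envelope lines give the roots: for adjacent envelope indices i < j the intersection is x = (a_i − a_j) / (j − i). Reading off the sorted break points: {-7, 1, 4}.
Verification: at each break x_0, at least two indices attain the minimum of min_i(a_i + i · x_0).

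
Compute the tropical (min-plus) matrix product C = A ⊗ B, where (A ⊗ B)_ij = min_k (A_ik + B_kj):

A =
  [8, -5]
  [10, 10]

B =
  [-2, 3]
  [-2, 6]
A ⊗ B =
  [-7, 1]
  [8, 13]

Apply the min-plus product entry-by-entry:
  C[0][0] = min over k of (A[0][0] + B[0][0] = 8 + -2 = 6, A[0][1] + B[1][0] = -5 + -2 = -7) = -7 (attained at k = 1)
  C[0][1] = min over k of (A[0][0] + B[0][1] = 8 + 3 = 11, A[0][1] + B[1][1] = -5 + 6 = 1) = 1 (attained at k = 1)
  C[1][0] = min over k of (A[1][0] + B[0][0] = 10 + -2 = 8, A[1][1] + B[1][0] = 10 + -2 = 8) = 8 (attained at k = 0)
  C[1][1] = min over k of (A[1][0] + B[0][1] = 10 + 3 = 13, A[1][1] + B[1][1] = 10 + 6 = 16) = 13 (attained at k = 0)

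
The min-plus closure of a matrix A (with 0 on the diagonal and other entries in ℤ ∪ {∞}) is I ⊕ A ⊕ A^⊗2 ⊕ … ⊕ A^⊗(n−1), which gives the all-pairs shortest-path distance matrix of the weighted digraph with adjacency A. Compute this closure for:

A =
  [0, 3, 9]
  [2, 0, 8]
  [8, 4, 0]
Closure =
  [0, 3, 9]
  [2, 0, 8]
  [6, 4, 0]

This is the Floyd-Warshall all-pairs shortest-path computation. For each intermediate vertex k = 0, 1, …, 2, update dist[i][j] ← min(dist[i][j], dist[i][k] + dist[k][j]). The final matrix gives, for each (i, j), the minimum total weight of any directed path from i to j (possibly empty when i = j).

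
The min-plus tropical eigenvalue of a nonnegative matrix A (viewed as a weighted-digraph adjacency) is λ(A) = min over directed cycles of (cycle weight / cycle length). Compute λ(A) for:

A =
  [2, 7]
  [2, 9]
λ(A) = 2

Enumerate directed cycles and compute their means (weight / length). Sample:
  cycle 0 → 0: weight = 2, length = 1, mean = 2/1 ≈ 2.000
  cycle 1 → 1: weight = 9, length = 1, mean = 9/1 ≈ 9.000
  cycle 0 → 1 → 0: weight = 9, length = 2, mean = 9/2 ≈ 4.500
  cycle 1 → 0 → 1: weight = 9, length = 2, mean = 9/2 ≈ 4.500
Minimum mean = 2.000, attained e.g. along the cycle 0 → 0 with weight 2 and length 1. So λ(A) = 2/1 = 2.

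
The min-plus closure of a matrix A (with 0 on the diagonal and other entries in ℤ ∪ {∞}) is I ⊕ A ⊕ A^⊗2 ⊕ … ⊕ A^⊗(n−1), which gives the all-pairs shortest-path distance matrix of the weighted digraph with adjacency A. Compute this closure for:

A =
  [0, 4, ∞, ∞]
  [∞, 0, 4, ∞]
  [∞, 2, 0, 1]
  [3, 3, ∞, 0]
Closure =
  [0, 4, 8, 9]
  [8, 0, 4, 5]
  [4, 2, 0, 1]
  [3, 3, 7, 0]

This is the Floyd-Warshall all-pairs shortest-path computation. For each intermediate vertex k = 0, 1, …, 3, update dist[i][j] ← min(dist[i][j], dist[i][k] + dist[k][j]). The final matrix gives, for each (i, j), the minimum total weight of any directed path from i to j (possibly empty when i = j).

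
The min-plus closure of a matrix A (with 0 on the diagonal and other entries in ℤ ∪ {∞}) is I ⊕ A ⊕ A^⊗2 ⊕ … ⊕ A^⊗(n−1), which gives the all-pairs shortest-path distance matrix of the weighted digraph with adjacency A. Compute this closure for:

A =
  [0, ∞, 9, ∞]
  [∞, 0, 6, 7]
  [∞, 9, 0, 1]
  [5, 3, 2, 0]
Closure =
  [0, 13, 9, 10]
  [12, 0, 6, 7]
  [6, 4, 0, 1]
  [5, 3, 2, 0]

This is the Floyd-Warshall all-pairs shortest-path computation. For each intermediate vertex k = 0, 1, …, 3, update dist[i][j] ← min(dist[i][j], dist[i][k] + dist[k][j]). The final matrix gives, for each (i, j), the minimum total weight of any directed path from i to j (possibly empty when i = j).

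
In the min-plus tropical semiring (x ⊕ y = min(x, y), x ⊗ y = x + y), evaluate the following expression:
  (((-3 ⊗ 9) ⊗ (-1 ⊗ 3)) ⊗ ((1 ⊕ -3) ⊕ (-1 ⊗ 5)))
(((-3 ⊗ 9) ⊗ (-1 ⊗ 3)) ⊗ ((1 ⊕ -3) ⊕ (-1 ⊗ 5))) = 5

Expand innermost to outermost. Recall ⊕ takes the minimum of its arguments and ⊗ takes their sum. Working out the expression (((-3 ⊗ 9) ⊗ (-1 ⊗ 3)) ⊗ ((1 ⊕ -3) ⊕ (-1 ⊗ 5))) gives 5.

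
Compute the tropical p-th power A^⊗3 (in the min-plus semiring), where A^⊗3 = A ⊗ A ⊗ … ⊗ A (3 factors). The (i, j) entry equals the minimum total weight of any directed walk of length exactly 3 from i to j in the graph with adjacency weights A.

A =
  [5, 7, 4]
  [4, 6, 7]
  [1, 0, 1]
A^⊗3 =
  [6, 5, 6]
  [9, 8, 9]
  [3, 2, 3]

Each entry (A^⊗3)_ij equals the minimum over all length-3 walks i = v_0 → v_1 → … → v_3 = j of Σ_t A[v_t][v_{t+1}]. For example, for (i, j) = (0, 2) we minimise over 9 possible intermediate vertex sequences; the minimum is 6, attained along the walk 0 → 2 → 2 → 2.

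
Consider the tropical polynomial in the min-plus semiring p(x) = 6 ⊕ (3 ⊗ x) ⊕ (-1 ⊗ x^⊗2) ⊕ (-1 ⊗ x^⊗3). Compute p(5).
p(5) = 6

A tropical monomial a ⊗ x^⊗i evaluates to a + i · x. Evaluating each term at x = 5:
  Term 0 contributes 6 + 0 · 5 = 6
  Term 1 contributes 3 + 1 · 5 = 8
  Term 2 contributes -1 + 2 · 5 = 9
  Term 3 contributes -1 + 3 · 5 = 14
p(5) = ⊕ of these = min[6, 8, 9, 14] = 6.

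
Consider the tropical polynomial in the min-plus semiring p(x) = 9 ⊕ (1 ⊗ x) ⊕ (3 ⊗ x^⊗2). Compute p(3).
p(3) = 4

A tropical monomial a ⊗ x^⊗i evaluates to a + i · x. Evaluating each term at x = 3:
  Term 0 contributes 9 + 0 · 3 = 9
  Term 1 contributes 1 + 1 · 3 = 4
  Term 2 contributes 3 + 2 · 3 = 9
p(3) = ⊕ of these = min[9, 4, 9] = 4.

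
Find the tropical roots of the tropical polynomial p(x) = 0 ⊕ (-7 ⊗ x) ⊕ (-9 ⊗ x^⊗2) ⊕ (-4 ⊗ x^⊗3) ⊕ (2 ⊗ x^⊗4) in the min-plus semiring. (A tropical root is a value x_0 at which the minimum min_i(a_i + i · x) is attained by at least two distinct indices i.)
Roots: {-6, -5, 2, 7}

Each tropical root is a break point of the lower envelope of the lines y = a_i + i · x (there are 5 lines, with slopes 0, 1, ..., 4). Only the lines that attain the minimum somewhere contribute to roots; other lines are dominated. Here the surviving (envelope) indices are i = 4, i = 3, i = 2, i = 1, i = 0.
Intersections between consecutive envelope lines give the roots: for adjacent envelope indices i < j the intersection is x = (a_i − a_j) / (j − i). Reading off the sorted break points: {-6, -5, 2, 7}.
Verification: at each break x_0, at least two indices attain the minimum of min_i(a_i + i · x_0).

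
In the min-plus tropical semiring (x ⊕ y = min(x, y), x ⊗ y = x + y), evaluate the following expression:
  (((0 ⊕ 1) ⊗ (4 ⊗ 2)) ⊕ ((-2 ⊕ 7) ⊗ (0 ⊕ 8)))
(((0 ⊕ 1) ⊗ (4 ⊗ 2)) ⊕ ((-2 ⊕ 7) ⊗ (0 ⊕ 8))) = -2

Expand innermost to outermost. Recall ⊕ takes the minimum of its arguments and ⊗ takes their sum. Working out the expression (((0 ⊕ 1) ⊗ (4 ⊗ 2)) ⊕ ((-2 ⊕ 7) ⊗ (0 ⊕ 8))) gives -2.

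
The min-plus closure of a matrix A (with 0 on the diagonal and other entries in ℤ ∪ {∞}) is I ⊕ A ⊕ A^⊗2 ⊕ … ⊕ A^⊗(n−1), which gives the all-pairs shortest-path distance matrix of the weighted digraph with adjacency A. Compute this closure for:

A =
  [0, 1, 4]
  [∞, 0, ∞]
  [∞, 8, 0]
Closure =
  [0, 1, 4]
  [∞, 0, ∞]
  [∞, 8, 0]

This is the Floyd-Warshall all-pairs shortest-path computation. For each intermediate vertex k = 0, 1, …, 2, update dist[i][j] ← min(dist[i][j], dist[i][k] + dist[k][j]). The final matrix gives, for each (i, j), the minimum total weight of any directed path from i to j (possibly empty when i = j).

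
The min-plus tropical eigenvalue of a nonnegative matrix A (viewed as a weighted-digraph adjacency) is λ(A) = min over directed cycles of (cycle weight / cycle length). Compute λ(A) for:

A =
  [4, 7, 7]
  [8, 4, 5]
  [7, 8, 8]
λ(A) = 4

Enumerate directed cycles and compute their means (weight / length). Sample:
  cycle 0 → 0: weight = 4, length = 1, mean = 4/1 ≈ 4.000
  cycle 1 → 1: weight = 4, length = 1, mean = 4/1 ≈ 4.000
  cycle 2 → 2: weight = 8, length = 1, mean = 8/1 ≈ 8.000
  cycle 0 → 1 → 0: weight = 15, length = 2, mean = 15/2 ≈ 7.500
  cycle 0 → 2 → 0: weight = 14, length = 2, mean = 14/2 ≈ 7.000
  cycle 1 → 0 → 1: weight = 15, length = 2, mean = 15/2 ≈ 7.500
Minimum mean = 4.000, attained e.g. along the cycle 0 → 0 with weight 4 and length 1. So λ(A) = 4/1 = 4.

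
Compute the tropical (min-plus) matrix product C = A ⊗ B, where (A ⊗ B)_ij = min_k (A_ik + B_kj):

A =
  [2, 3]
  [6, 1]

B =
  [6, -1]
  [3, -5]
A ⊗ B =
  [6, -2]
  [4, -4]

Apply the min-plus product entry-by-entry:
  C[0][0] = min over k of (A[0][0] + B[0][0] = 2 + 6 = 8, A[0][1] + B[1][0] = 3 + 3 = 6) = 6 (attained at k = 1)
  C[0][1] = min over k of (A[0][0] + B[0][1] = 2 + -1 = 1, A[0][1] + B[1][1] = 3 + -5 = -2) = -2 (attained at k = 1)
  C[1][0] = min over k of (A[1][0] + B[0][0] = 6 + 6 = 12, A[1][1] + B[1][0] = 1 + 3 = 4) = 4 (attained at k = 1)
  C[1][1] = min over k of (A[1][0] + B[0][1] = 6 + -1 = 5, A[1][1] + B[1][1] = 1 + -5 = -4) = -4 (attained at k = 1)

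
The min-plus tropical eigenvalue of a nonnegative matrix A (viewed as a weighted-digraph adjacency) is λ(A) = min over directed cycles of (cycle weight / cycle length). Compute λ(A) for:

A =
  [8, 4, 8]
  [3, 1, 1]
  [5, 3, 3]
λ(A) = 1

Enumerate directed cycles and compute their means (weight / length). Sample:
  cycle 0 → 0: weight = 8, length = 1, mean = 8/1 ≈ 8.000
  cycle 1 → 1: weight = 1, length = 1, mean = 1/1 ≈ 1.000
  cycle 2 → 2: weight = 3, length = 1, mean = 3/1 ≈ 3.000
  cycle 0 → 1 → 0: weight = 7, length = 2, mean = 7/2 ≈ 3.500
  cycle 0 → 2 → 0: weight = 13, length = 2, mean = 13/2 ≈ 6.500
  cycle 1 → 0 → 1: weight = 7, length = 2, mean = 7/2 ≈ 3.500
Minimum mean = 1.000, attained e.g. along the cycle 1 → 1 with weight 1 and length 1. So λ(A) = 1/1 = 1.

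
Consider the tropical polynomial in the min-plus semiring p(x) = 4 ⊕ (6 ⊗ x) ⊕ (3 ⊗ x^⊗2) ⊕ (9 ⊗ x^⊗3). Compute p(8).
p(8) = 4

A tropical monomial a ⊗ x^⊗i evaluates to a + i · x. Evaluating each term at x = 8:
  Term 0 contributes 4 + 0 · 8 = 4
  Term 1 contributes 6 + 1 · 8 = 14
  Term 2 contributes 3 + 2 · 8 = 19
  Term 3 contributes 9 + 3 · 8 = 33
p(8) = ⊕ of these = min[4, 14, 19, 33] = 4.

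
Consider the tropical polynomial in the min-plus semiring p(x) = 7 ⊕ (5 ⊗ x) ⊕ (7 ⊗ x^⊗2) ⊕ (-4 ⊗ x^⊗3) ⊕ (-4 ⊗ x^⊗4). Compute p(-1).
p(-1) = -8

A tropical monomial a ⊗ x^⊗i evaluates to a + i · x. Evaluating each term at x = -1:
  Term 0 contributes 7 + 0 · -1 = 7
  Term 1 contributes 5 + 1 · -1 = 4
  Term 2 contributes 7 + 2 · -1 = 5
  Term 3 contributes -4 + 3 · -1 = -7
  Term 4 contributes -4 + 4 · -1 = -8
p(-1) = ⊕ of these = min[7, 4, 5, -7, -8] = -8.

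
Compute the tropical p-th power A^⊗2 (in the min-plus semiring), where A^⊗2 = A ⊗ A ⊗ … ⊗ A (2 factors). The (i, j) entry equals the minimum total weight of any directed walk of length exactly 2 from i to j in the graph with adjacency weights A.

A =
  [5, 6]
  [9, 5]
A^⊗2 =
  [10, 11]
  [14, 10]

Each entry (A^⊗2)_ij equals the minimum over all length-2 walks i = v_0 → v_1 → … → v_2 = j of Σ_t A[v_t][v_{t+1}]. For example, for (i, j) = (0, 1) we minimise over 2 possible intermediate vertex sequences; the minimum is 11, attained along the walk 0 → 0 → 1.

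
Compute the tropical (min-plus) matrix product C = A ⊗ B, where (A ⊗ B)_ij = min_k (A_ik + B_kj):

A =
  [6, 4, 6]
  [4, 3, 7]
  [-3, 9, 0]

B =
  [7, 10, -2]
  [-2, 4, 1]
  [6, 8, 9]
A ⊗ B =
  [2, 8, 4]
  [1, 7, 2]
  [4, 7, -5]

Apply the min-plus product entry-by-entry:
  C[0][0] = min over k of (A[0][0] + B[0][0] = 6 + 7 = 13, A[0][1] + B[1][0] = 4 + -2 = 2, A[0][2] + B[2][0] = 6 + 6 = 12) = 2 (attained at k = 1)
  C[0][1] = min over k of (A[0][0] + B[0][1] = 6 + 10 = 16, A[0][1] + B[1][1] = 4 + 4 = 8, A[0][2] + B[2][1] = 6 + 8 = 14) = 8 (attained at k = 1)
  C[0][2] = min over k of (A[0][0] + B[0][2] = 6 + -2 = 4, A[0][1] + B[1][2] = 4 + 1 = 5, A[0][2] + B[2][2] = 6 + 9 = 15) = 4 (attained at k = 0)
  C[1][0] = min over k of (A[1][0] + B[0][0] = 4 + 7 = 11, A[1][1] + B[1][0] = 3 + -2 = 1, A[1][2] + B[2][0] = 7 + 6 = 13) = 1 (attained at k = 1)
  C[1][1] = min over k of (A[1][0] + B[0][1] = 4 + 10 = 14, A[1][1] + B[1][1] = 3 + 4 = 7, A[1][2] + B[2][1] = 7 + 8 = 15) = 7 (attained at k = 1)
  C[1][2] = min over k of (A[1][0] + B[0][2] = 4 + -2 = 2, A[1][1] + B[1][2] = 3 + 1 = 4, A[1][2] + B[2][2] = 7 + 9 = 16) = 2 (attained at k = 0)
  C[2][0] = min over k of (A[2][0] + B[0][0] = -3 + 7 = 4, A[2][1] + B[1][0] = 9 + -2 = 7, A[2][2] + B[2][0] = 0 + 6 = 6) = 4 (attained at k = 0)
  C[2][1] = min over k of (A[2][0] + B[0][1] = -3 + 10 = 7, A[2][1] + B[1][1] = 9 + 4 = 13, A[2][2] + B[2][1] = 0 + 8 = 8) = 7 (attained at k = 0)
  C[2][2] = min over k of (A[2][0] + B[0][2] = -3 + -2 = -5, A[2][1] + B[1][2] = 9 + 1 = 10, A[2][2] + B[2][2] = 0 + 9 = 9) = -5 (attained at k = 0)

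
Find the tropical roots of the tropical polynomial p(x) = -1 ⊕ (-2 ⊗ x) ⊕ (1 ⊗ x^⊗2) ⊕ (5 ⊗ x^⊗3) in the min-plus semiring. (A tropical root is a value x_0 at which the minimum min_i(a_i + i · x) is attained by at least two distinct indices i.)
Roots: {-4, -3, 1}

Each tropical root is a break point of the lower envelope of the lines y = a_i + i · x (there are 4 lines, with slopes 0, 1, ..., 3). Only the lines that attain the minimum somewhere contribute to roots; other lines are dominated. Here the surviving (envelope) indices are i = 3, i = 2, i = 1, i = 0.
Intersections between consecutive envelope lines give the roots: for adjacent envelope indices i < j the intersection is x = (a_i − a_j) / (j − i). Reading off the sorted break points: {-4, -3, 1}.
Verification: at each break x_0, at least two indices attain the minimum of min_i(a_i + i · x_0).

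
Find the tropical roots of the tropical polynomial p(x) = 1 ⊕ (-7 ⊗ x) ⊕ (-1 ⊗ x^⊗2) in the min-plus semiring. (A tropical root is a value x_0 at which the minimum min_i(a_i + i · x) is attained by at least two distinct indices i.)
Roots: {-6, 8}

Each tropical root is a break point of the lower envelope of the lines y = a_i + i · x (there are 3 lines, with slopes 0, 1, ..., 2). Only the lines that attain the minimum somewhere contribute to roots; other lines are dominated. Here the surviving (envelope) indices are i = 2, i = 1, i = 0.
Intersections between consecutive envelope lines give the roots: for adjacent envelope indices i < j the intersection is x = (a_i − a_j) / (j − i). Reading off the sorted break points: {-6, 8}.
Verification: at each break x_0, at least two indices attain the minimum of min_i(a_i + i · x_0).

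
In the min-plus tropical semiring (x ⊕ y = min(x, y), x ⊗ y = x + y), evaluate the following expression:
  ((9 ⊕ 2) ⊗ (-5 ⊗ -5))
((9 ⊕ 2) ⊗ (-5 ⊗ -5)) = -8

Expand innermost to outermost. Recall ⊕ takes the minimum of its arguments and ⊗ takes their sum. Working out the expression ((9 ⊕ 2) ⊗ (-5 ⊗ -5)) gives -8.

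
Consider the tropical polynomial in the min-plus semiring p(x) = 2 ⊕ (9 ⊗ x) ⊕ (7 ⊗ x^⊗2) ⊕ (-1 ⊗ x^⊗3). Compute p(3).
p(3) = 2

A tropical monomial a ⊗ x^⊗i evaluates to a + i · x. Evaluating each term at x = 3:
  Term 0 contributes 2 + 0 · 3 = 2
  Term 1 contributes 9 + 1 · 3 = 12
  Term 2 contributes 7 + 2 · 3 = 13
  Term 3 contributes -1 + 3 · 3 = 8
p(3) = ⊕ of these = min[2, 12, 13, 8] = 2.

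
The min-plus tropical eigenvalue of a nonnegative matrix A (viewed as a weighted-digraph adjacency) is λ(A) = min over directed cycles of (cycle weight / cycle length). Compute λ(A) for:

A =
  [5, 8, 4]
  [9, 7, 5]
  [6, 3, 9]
λ(A) = 4

Enumerate directed cycles and compute their means (weight / length). Sample:
  cycle 0 → 0: weight = 5, length = 1, mean = 5/1 ≈ 5.000
  cycle 1 → 1: weight = 7, length = 1, mean = 7/1 ≈ 7.000
  cycle 2 → 2: weight = 9, length = 1, mean = 9/1 ≈ 9.000
  cycle 0 → 1 → 0: weight = 17, length = 2, mean = 17/2 ≈ 8.500
  cycle 0 → 2 → 0: weight = 10, length = 2, mean = 10/2 ≈ 5.000
  cycle 1 → 0 → 1: weight = 17, length = 2, mean = 17/2 ≈ 8.500
Minimum mean = 4.000, attained e.g. along the cycle 1 → 2 → 1 with weight 8 and length 2. So λ(A) = 8/2 = 4.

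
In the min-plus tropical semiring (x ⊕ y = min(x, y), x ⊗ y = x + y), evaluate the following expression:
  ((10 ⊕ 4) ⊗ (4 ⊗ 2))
((10 ⊕ 4) ⊗ (4 ⊗ 2)) = 10

Expand innermost to outermost. Recall ⊕ takes the minimum of its arguments and ⊗ takes their sum. Working out the expression ((10 ⊕ 4) ⊗ (4 ⊗ 2)) gives 10.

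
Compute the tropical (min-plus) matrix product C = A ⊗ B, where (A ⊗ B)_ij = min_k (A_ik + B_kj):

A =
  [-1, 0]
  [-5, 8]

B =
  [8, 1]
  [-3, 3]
A ⊗ B =
  [-3, 0]
  [3, -4]

Apply the min-plus product entry-by-entry:
  C[0][0] = min over k of (A[0][0] + B[0][0] = -1 + 8 = 7, A[0][1] + B[1][0] = 0 + -3 = -3) = -3 (attained at k = 1)
  C[0][1] = min over k of (A[0][0] + B[0][1] = -1 + 1 = 0, A[0][1] + B[1][1] = 0 + 3 = 3) = 0 (attained at k = 0)
  C[1][0] = min over k of (A[1][0] + B[0][0] = -5 + 8 = 3, A[1][1] + B[1][0] = 8 + -3 = 5) = 3 (attained at k = 0)
  C[1][1] = min over k of (A[1][0] + B[0][1] = -5 + 1 = -4, A[1][1] + B[1][1] = 8 + 3 = 11) = -4 (attained at k = 0)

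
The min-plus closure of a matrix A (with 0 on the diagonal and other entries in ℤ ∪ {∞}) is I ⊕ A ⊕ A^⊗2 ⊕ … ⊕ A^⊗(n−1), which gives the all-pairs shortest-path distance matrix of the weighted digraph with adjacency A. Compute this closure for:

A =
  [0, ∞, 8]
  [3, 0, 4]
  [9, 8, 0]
Closure =
  [0, 16, 8]
  [3, 0, 4]
  [9, 8, 0]

This is the Floyd-Warshall all-pairs shortest-path computation. For each intermediate vertex k = 0, 1, …, 2, update dist[i][j] ← min(dist[i][j], dist[i][k] + dist[k][j]). The final matrix gives, for each (i, j), the minimum total weight of any directed path from i to j (possibly empty when i = j).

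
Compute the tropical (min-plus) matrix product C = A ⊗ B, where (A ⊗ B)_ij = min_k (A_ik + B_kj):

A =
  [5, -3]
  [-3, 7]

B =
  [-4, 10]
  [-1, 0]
A ⊗ B =
  [-4, -3]
  [-7, 7]

Apply the min-plus product entry-by-entry:
  C[0][0] = min over k of (A[0][0] + B[0][0] = 5 + -4 = 1, A[0][1] + B[1][0] = -3 + -1 = -4) = -4 (attained at k = 1)
  C[0][1] = min over k of (A[0][0] + B[0][1] = 5 + 10 = 15, A[0][1] + B[1][1] = -3 + 0 = -3) = -3 (attained at k = 1)
  C[1][0] = min over k of (A[1][0] + B[0][0] = -3 + -4 = -7, A[1][1] + B[1][0] = 7 + -1 = 6) = -7 (attained at k = 0)
  C[1][1] = min over k of (A[1][0] + B[0][1] = -3 + 10 = 7, A[1][1] + B[1][1] = 7 + 0 = 7) = 7 (attained at k = 0)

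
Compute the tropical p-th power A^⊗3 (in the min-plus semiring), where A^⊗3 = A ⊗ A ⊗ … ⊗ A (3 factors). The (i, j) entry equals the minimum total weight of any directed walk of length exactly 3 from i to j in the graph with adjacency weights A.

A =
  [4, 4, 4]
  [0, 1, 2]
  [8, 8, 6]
A^⊗3 =
  [5, 6, 7]
  [2, 3, 4]
  [9, 10, 11]

Each entry (A^⊗3)_ij equals the minimum over all length-3 walks i = v_0 → v_1 → … → v_3 = j of Σ_t A[v_t][v_{t+1}]. For example, for (i, j) = (0, 2) we minimise over 9 possible intermediate vertex sequences; the minimum is 7, attained along the walk 0 → 1 → 1 → 2.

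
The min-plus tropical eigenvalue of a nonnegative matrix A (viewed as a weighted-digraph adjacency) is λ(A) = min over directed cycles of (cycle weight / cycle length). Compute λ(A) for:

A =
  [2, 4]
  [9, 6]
λ(A) = 2

Enumerate directed cycles and compute their means (weight / length). Sample:
  cycle 0 → 0: weight = 2, length = 1, mean = 2/1 ≈ 2.000
  cycle 1 → 1: weight = 6, length = 1, mean = 6/1 ≈ 6.000
  cycle 0 → 1 → 0: weight = 13, length = 2, mean = 13/2 ≈ 6.500
  cycle 1 → 0 → 1: weight = 13, length = 2, mean = 13/2 ≈ 6.500
Minimum mean = 2.000, attained e.g. along the cycle 0 → 0 with weight 2 and length 1. So λ(A) = 2/1 = 2.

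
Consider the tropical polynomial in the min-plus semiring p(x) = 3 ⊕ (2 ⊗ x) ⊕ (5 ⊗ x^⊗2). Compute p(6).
p(6) = 3

A tropical monomial a ⊗ x^⊗i evaluates to a + i · x. Evaluating each term at x = 6:
  Term 0 contributes 3 + 0 · 6 = 3
  Term 1 contributes 2 + 1 · 6 = 8
  Term 2 contributes 5 + 2 · 6 = 17
p(6) = ⊕ of these = min[3, 8, 17] = 3.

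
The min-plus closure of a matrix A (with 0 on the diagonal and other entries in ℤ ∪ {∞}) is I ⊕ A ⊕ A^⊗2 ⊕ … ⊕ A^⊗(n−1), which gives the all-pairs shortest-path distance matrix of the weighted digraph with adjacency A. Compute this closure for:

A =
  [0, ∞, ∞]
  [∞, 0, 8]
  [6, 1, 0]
Closure =
  [0, ∞, ∞]
  [14, 0, 8]
  [6, 1, 0]

This is the Floyd-Warshall all-pairs shortest-path computation. For each intermediate vertex k = 0, 1, …, 2, update dist[i][j] ← min(dist[i][j], dist[i][k] + dist[k][j]). The final matrix gives, for each (i, j), the minimum total weight of any directed path from i to j (possibly empty when i = j).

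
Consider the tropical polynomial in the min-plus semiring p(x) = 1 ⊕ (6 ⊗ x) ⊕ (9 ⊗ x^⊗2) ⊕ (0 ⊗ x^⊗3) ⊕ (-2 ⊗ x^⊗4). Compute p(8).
p(8) = 1

A tropical monomial a ⊗ x^⊗i evaluates to a + i · x. Evaluating each term at x = 8:
  Term 0 contributes 1 + 0 · 8 = 1
  Term 1 contributes 6 + 1 · 8 = 14
  Term 2 contributes 9 + 2 · 8 = 25
  Term 3 contributes 0 + 3 · 8 = 24
  Term 4 contributes -2 + 4 · 8 = 30
p(8) = ⊕ of these = min[1, 14, 25, 24, 30] = 1.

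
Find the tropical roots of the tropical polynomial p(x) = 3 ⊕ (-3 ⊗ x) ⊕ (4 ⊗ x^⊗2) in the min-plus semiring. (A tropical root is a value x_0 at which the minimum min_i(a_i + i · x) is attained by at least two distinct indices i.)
Roots: {-7, 6}

Each tropical root is a break point of the lower envelope of the lines y = a_i + i · x (there are 3 lines, with slopes 0, 1, ..., 2). Only the lines that attain the minimum somewhere contribute to roots; other lines are dominated. Here the surviving (envelope) indices are i = 2, i = 1, i = 0.
Intersections between consecutive envelope lines give the roots: for adjacent envelope indices i < j the intersection is x = (a_i − a_j) / (j − i). Reading off the sorted break points: {-7, 6}.
Verification: at each break x_0, at least two indices attain the minimum of min_i(a_i + i · x_0).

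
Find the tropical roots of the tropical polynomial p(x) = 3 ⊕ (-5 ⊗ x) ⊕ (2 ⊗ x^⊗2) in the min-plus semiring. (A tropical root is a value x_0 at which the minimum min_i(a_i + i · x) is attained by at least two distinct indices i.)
Roots: {-7, 8}

Each tropical root is a break point of the lower envelope of the lines y = a_i + i · x (there are 3 lines, with slopes 0, 1, ..., 2). Only the lines that attain the minimum somewhere contribute to roots; other lines are dominated. Here the surviving (envelope) indices are i = 2, i = 1, i = 0.
Intersections between consecutive envelope lines give the roots: for adjacent envelope indices i < j the intersection is x = (a_i − a_j) / (j − i). Reading off the sorted break points: {-7, 8}.
Verification: at each break x_0, at least two indices attain the minimum of min_i(a_i + i · x_0).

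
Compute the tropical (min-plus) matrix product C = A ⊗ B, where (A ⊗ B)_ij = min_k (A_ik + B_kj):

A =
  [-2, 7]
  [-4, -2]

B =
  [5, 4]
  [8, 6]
A ⊗ B =
  [3, 2]
  [1, 0]

Apply the min-plus product entry-by-entry:
  C[0][0] = min over k of (A[0][0] + B[0][0] = -2 + 5 = 3, A[0][1] + B[1][0] = 7 + 8 = 15) = 3 (attained at k = 0)
  C[0][1] = min over k of (A[0][0] + B[0][1] = -2 + 4 = 2, A[0][1] + B[1][1] = 7 + 6 = 13) = 2 (attained at k = 0)
  C[1][0] = min over k of (A[1][0] + B[0][0] = -4 + 5 = 1, A[1][1] + B[1][0] = -2 + 8 = 6) = 1 (attained at k = 0)
  C[1][1] = min over k of (A[1][0] + B[0][1] = -4 + 4 = 0, A[1][1] + B[1][1] = -2 + 6 = 4) = 0 (attained at k = 0)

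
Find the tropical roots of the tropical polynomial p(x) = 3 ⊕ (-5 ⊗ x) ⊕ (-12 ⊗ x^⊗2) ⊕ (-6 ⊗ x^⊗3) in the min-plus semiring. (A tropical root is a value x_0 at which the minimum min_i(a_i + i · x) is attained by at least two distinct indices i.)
Roots: {-6, 7, 8}

Each tropical root is a break point of the lower envelope of the lines y = a_i + i · x (there are 4 lines, with slopes 0, 1, ..., 3). Only the lines that attain the minimum somewhere contribute to roots; other lines are dominated. Here the surviving (envelope) indices are i = 3, i = 2, i = 1, i = 0.
Intersections between consecutive envelope lines give the roots: for adjacent envelope indices i < j the intersection is x = (a_i − a_j) / (j − i). Reading off the sorted break points: {-6, 7, 8}.
Verification: at each break x_0, at least two indices attain the minimum of min_i(a_i + i · x_0).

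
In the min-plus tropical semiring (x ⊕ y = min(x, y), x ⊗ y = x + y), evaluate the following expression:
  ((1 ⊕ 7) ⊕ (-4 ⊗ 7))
((1 ⊕ 7) ⊕ (-4 ⊗ 7)) = 1

Expand innermost to outermost. Recall ⊕ takes the minimum of its arguments and ⊗ takes their sum. Working out the expression ((1 ⊕ 7) ⊕ (-4 ⊗ 7)) gives 1.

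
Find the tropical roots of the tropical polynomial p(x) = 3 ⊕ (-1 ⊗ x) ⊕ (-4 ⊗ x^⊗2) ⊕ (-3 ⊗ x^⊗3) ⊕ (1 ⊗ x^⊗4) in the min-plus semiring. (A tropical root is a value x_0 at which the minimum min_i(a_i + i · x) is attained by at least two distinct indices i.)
Roots: {-4, -1, 3, 4}

Each tropical root is a break point of the lower envelope of the lines y = a_i + i · x (there are 5 lines, with slopes 0, 1, ..., 4). Only the lines that attain the minimum somewhere contribute to roots; other lines are dominated. Here the surviving (envelope) indices are i = 4, i = 3, i = 2, i = 1, i = 0.
Intersections between consecutive envelope lines give the roots: for adjacent envelope indices i < j the intersection is x = (a_i − a_j) / (j − i). Reading off the sorted break points: {-4, -1, 3, 4}.
Verification: at each break x_0, at least two indices attain the minimum of min_i(a_i + i · x_0).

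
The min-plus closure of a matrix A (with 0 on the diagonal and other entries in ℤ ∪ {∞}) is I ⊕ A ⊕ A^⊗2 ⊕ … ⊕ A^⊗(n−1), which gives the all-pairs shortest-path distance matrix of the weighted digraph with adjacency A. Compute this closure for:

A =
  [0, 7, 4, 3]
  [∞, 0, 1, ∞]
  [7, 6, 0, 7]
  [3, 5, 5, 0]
Closure =
  [0, 7, 4, 3]
  [8, 0, 1, 8]
  [7, 6, 0, 7]
  [3, 5, 5, 0]

This is the Floyd-Warshall all-pairs shortest-path computation. For each intermediate vertex k = 0, 1, …, 3, update dist[i][j] ← min(dist[i][j], dist[i][k] + dist[k][j]). The final matrix gives, for each (i, j), the minimum total weight of any directed path from i to j (possibly empty when i = j).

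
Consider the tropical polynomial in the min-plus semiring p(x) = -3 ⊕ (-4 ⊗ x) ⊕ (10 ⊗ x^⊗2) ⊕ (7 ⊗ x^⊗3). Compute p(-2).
p(-2) = -6

A tropical monomial a ⊗ x^⊗i evaluates to a + i · x. Evaluating each term at x = -2:
  Term 0 contributes -3 + 0 · -2 = -3
  Term 1 contributes -4 + 1 · -2 = -6
  Term 2 contributes 10 + 2 · -2 = 6
  Term 3 contributes 7 + 3 · -2 = 1
p(-2) = ⊕ of these = min[-3, -6, 6, 1] = -6.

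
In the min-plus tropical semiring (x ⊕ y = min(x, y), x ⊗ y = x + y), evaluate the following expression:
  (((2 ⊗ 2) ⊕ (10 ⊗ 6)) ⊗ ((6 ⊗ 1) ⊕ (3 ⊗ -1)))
(((2 ⊗ 2) ⊕ (10 ⊗ 6)) ⊗ ((6 ⊗ 1) ⊕ (3 ⊗ -1))) = 6

Expand innermost to outermost. Recall ⊕ takes the minimum of its arguments and ⊗ takes their sum. Working out the expression (((2 ⊗ 2) ⊕ (10 ⊗ 6)) ⊗ ((6 ⊗ 1) ⊕ (3 ⊗ -1))) gives 6.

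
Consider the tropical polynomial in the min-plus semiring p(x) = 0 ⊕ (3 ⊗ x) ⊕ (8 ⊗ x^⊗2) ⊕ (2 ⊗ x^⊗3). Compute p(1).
p(1) = 0

A tropical monomial a ⊗ x^⊗i evaluates to a + i · x. Evaluating each term at x = 1:
  Term 0 contributes 0 + 0 · 1 = 0
  Term 1 contributes 3 + 1 · 1 = 4
  Term 2 contributes 8 + 2 · 1 = 10
  Term 3 contributes 2 + 3 · 1 = 5
p(1) = ⊕ of these = min[0, 4, 10, 5] = 0.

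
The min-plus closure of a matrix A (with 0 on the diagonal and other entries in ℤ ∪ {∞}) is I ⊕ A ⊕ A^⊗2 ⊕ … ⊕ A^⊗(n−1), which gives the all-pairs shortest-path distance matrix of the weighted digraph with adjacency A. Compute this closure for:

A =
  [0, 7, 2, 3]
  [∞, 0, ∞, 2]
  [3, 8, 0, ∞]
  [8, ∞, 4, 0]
Closure =
  [0, 7, 2, 3]
  [9, 0, 6, 2]
  [3, 8, 0, 6]
  [7, 12, 4, 0]

This is the Floyd-Warshall all-pairs shortest-path computation. For each intermediate vertex k = 0, 1, …, 3, update dist[i][j] ← min(dist[i][j], dist[i][k] + dist[k][j]). The final matrix gives, for each (i, j), the minimum total weight of any directed path from i to j (possibly empty when i = j).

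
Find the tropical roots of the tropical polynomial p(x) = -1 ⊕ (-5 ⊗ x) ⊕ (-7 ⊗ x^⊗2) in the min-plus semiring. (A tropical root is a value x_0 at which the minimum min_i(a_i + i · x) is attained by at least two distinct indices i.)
Roots: {2, 4}

Each tropical root is a break point of the lower envelope of the lines y = a_i + i · x (there are 3 lines, with slopes 0, 1, ..., 2). Only the lines that attain the minimum somewhere contribute to roots; other lines are dominated. Here the surviving (envelope) indices are i = 2, i = 1, i = 0.
Intersections between consecutive envelope lines give the roots: for adjacent envelope indices i < j the intersection is x = (a_i − a_j) / (j − i). Reading off the sorted break points: {2, 4}.
Verification: at each break x_0, at least two indices attain the minimum of min_i(a_i + i · x_0).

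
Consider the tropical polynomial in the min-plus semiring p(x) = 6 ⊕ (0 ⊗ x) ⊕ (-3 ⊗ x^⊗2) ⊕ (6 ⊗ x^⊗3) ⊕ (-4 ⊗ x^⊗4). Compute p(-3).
p(-3) = -16

A tropical monomial a ⊗ x^⊗i evaluates to a + i · x. Evaluating each term at x = -3:
  Term 0 contributes 6 + 0 · -3 = 6
  Term 1 contributes 0 + 1 · -3 = -3
  Term 2 contributes -3 + 2 · -3 = -9
  Term 3 contributes 6 + 3 · -3 = -3
  Term 4 contributes -4 + 4 · -3 = -16
p(-3) = ⊕ of these = min[6, -3, -9, -3, -16] = -16.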